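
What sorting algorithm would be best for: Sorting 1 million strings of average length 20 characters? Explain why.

Best choice: MSD radix sort or Mergesort
Reason: MSD radix sort is a non-comparison sort that buckets the strings by successive character positions, running in time proportional to the total number of characters examined rather than O(n log n) string comparisons; mergesort is a stable O(n log n)-comparison alternative that works for arbitrary variable-length keys


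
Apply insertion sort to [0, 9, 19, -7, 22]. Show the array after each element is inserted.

First element 0 is already 'sorted'
Insert 9: shifted 0 elements -> [0, 9, 19, -7, 22]
Insert 19: shifted 0 elements -> [0, 9, 19, -7, 22]
Insert -7: shifted 3 elements -> [-7, 0, 9, 19, 22]
Insert 22: shifted 0 elements -> [-7, 0, 9, 19, 22]


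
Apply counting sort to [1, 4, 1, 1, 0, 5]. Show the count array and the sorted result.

Count array: [1, 3, 0, 0, 1, 1]
(count[i] = number of elements equal to i)
Cumulative count: [1, 4, 4, 4, 5, 6]
Sorted: [0, 1, 1, 1, 4, 5]


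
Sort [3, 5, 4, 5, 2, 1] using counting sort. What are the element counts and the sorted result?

Count array: [0, 1, 1, 1, 1, 2]
(count[i] = number of elements equal to i)
Cumulative count: [0, 1, 2, 3, 4, 6]
Sorted: [1, 2, 3, 4, 5, 5]


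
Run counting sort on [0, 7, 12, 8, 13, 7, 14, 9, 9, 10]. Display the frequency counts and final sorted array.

Count array: [1, 0, 0, 0, 0, 0, 0, 2, 1, 2, 1, 0, 1, 1, 1]
(count[i] = number of elements equal to i)
Cumulative count: [1, 1, 1, 1, 1, 1, 1, 3, 4, 6, 7, 7, 8, 9, 10]
Sorted: [0, 7, 7, 8, 9, 9, 10, 12, 13, 14]


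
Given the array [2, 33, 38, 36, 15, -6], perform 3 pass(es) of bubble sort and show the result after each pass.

After pass 1: [2, 33, 36, 15, -6, 38] (3 swaps)
After pass 2: [2, 33, 15, -6, 36, 38] (2 swaps)
After pass 3: [2, 15, -6, 33, 36, 38] (2 swaps)
Total swaps: 7


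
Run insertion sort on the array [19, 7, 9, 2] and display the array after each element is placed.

First element 19 is already 'sorted'
Insert 7: shifted 1 elements -> [7, 19, 9, 2]
Insert 9: shifted 1 elements -> [7, 9, 19, 2]
Insert 2: shifted 3 elements -> [2, 7, 9, 19]


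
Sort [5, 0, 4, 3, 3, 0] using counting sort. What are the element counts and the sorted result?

Count array: [2, 0, 0, 2, 1, 1]
(count[i] = number of elements equal to i)
Cumulative count: [2, 2, 2, 4, 5, 6]
Sorted: [0, 0, 3, 3, 4, 5]


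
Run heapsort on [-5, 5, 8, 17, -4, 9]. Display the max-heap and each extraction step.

Build heap: [17, 5, 9, -5, -4, 8]
Extract 17: [9, 5, 8, -5, -4, 17]
Extract 9: [8, 5, -4, -5, 9, 17]
Extract 8: [5, -5, -4, 8, 9, 17]
Extract 5: [-4, -5, 5, 8, 9, 17]
Extract -4: [-5, -4, 5, 8, 9, 17]


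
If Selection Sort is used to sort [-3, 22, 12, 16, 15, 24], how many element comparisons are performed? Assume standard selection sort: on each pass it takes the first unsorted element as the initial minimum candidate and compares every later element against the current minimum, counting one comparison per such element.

Pass 1: scan indices 1..5 for the minimum = 5 comparison(s); min is -3, place at index 0 -> [-3, 22, 12, 16, 15, 24]
Pass 2: scan indices 2..5 for the minimum = 4 comparison(s); min is 12, place at index 1 -> [-3, 12, 22, 16, 15, 24]
Pass 3: scan indices 3..5 for the minimum = 3 comparison(s); min is 15, place at index 2 -> [-3, 12, 15, 16, 22, 24]
Pass 4: scan indices 4..5 for the minimum = 2 comparison(s); min is 16, place at index 3 -> [-3, 12, 15, 16, 22, 24]
Pass 5: scan indices 5..5 for the minimum = 1 comparison(s); min is 22, place at index 4 -> [-3, 12, 15, 16, 22, 24]
Selection sort always scans the whole unsorted suffix, so the count is (n-1) + (n-2) + ... + 1 = n(n-1)/2 = 6*5/2 = 15 regardless of the input order.
Total comparisons: 5 + 4 + 3 + 2 + 1 = 15


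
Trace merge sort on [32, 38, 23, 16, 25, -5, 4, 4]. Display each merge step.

Divide and conquer:
  Merge [32] + [38] -> [32, 38]
  Merge [23] + [16] -> [16, 23]
  Merge [32, 38] + [16, 23] -> [16, 23, 32, 38]
  Merge [25] + [-5] -> [-5, 25]
  Merge [4] + [4] -> [4, 4]
  Merge [-5, 25] + [4, 4] -> [-5, 4, 4, 25]
  Merge [16, 23, 32, 38] + [-5, 4, 4, 25] -> [-5, 4, 4, 16, 23, 25, 32, 38]


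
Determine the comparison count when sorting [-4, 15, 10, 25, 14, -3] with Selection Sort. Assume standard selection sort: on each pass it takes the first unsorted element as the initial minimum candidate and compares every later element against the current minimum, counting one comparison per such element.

Pass 1: scan indices 1..5 for the minimum = 5 comparison(s); min is -4, place at index 0 -> [-4, 15, 10, 25, 14, -3]
Pass 2: scan indices 2..5 for the minimum = 4 comparison(s); min is -3, place at index 1 -> [-4, -3, 10, 25, 14, 15]
Pass 3: scan indices 3..5 for the minimum = 3 comparison(s); min is 10, place at index 2 -> [-4, -3, 10, 25, 14, 15]
Pass 4: scan indices 4..5 for the minimum = 2 comparison(s); min is 14, place at index 3 -> [-4, -3, 10, 14, 25, 15]
Pass 5: scan indices 5..5 for the minimum = 1 comparison(s); min is 15, place at index 4 -> [-4, -3, 10, 14, 15, 25]
Selection sort always scans the whole unsorted suffix, so the count is (n-1) + (n-2) + ... + 1 = n(n-1)/2 = 6*5/2 = 15 regardless of the input order.
Total comparisons: 5 + 4 + 3 + 2 + 1 = 15


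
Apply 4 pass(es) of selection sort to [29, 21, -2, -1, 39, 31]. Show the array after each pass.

Pass 1: Select minimum -2 at index 2, swap -> [-2, 21, 29, -1, 39, 31]
Pass 2: Select minimum -1 at index 3, swap -> [-2, -1, 29, 21, 39, 31]
Pass 3: Select minimum 21 at index 3, swap -> [-2, -1, 21, 29, 39, 31]
Pass 4: Select minimum 29 at index 3, swap -> [-2, -1, 21, 29, 39, 31]


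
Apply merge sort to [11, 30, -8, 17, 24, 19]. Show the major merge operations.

Divide and conquer:
  Merge [30] + [-8] -> [-8, 30]
  Merge [11] + [-8, 30] -> [-8, 11, 30]
  Merge [24] + [19] -> [19, 24]
  Merge [17] + [19, 24] -> [17, 19, 24]
  Merge [-8, 11, 30] + [17, 19, 24] -> [-8, 11, 17, 19, 24, 30]


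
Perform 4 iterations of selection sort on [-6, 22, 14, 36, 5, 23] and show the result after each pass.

Pass 1: Select minimum -6 at index 0, swap -> [-6, 22, 14, 36, 5, 23]
Pass 2: Select minimum 5 at index 4, swap -> [-6, 5, 14, 36, 22, 23]
Pass 3: Select minimum 14 at index 2, swap -> [-6, 5, 14, 36, 22, 23]
Pass 4: Select minimum 22 at index 4, swap -> [-6, 5, 14, 22, 36, 23]


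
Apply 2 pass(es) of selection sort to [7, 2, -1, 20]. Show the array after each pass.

Pass 1: Select minimum -1 at index 2, swap -> [-1, 2, 7, 20]
Pass 2: Select minimum 2 at index 1, swap -> [-1, 2, 7, 20]


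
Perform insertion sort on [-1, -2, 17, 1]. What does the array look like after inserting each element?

First element -1 is already 'sorted'
Insert -2: shifted 1 elements -> [-2, -1, 17, 1]
Insert 17: shifted 0 elements -> [-2, -1, 17, 1]
Insert 1: shifted 1 elements -> [-2, -1, 1, 17]


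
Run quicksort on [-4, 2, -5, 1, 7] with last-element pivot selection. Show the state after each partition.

Partition 1: pivot=7 at index 4 -> [-4, 2, -5, 1, 7]
Partition 2: pivot=1 at index 2 -> [-4, -5, 1, 2, 7]
Partition 3: pivot=-5 at index 0 -> [-5, -4, 1, 2, 7]


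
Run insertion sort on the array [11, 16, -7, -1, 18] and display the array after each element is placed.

First element 11 is already 'sorted'
Insert 16: shifted 0 elements -> [11, 16, -7, -1, 18]
Insert -7: shifted 2 elements -> [-7, 11, 16, -1, 18]
Insert -1: shifted 2 elements -> [-7, -1, 11, 16, 18]
Insert 18: shifted 0 elements -> [-7, -1, 11, 16, 18]


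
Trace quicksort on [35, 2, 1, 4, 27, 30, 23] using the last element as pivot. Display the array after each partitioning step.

Partition 1: pivot=23 at index 3 -> [2, 1, 4, 23, 27, 30, 35]
Partition 2: pivot=4 at index 2 -> [2, 1, 4, 23, 27, 30, 35]
Partition 3: pivot=1 at index 0 -> [1, 2, 4, 23, 27, 30, 35]
Partition 4: pivot=35 at index 6 -> [1, 2, 4, 23, 27, 30, 35]
Partition 5: pivot=30 at index 5 -> [1, 2, 4, 23, 27, 30, 35]


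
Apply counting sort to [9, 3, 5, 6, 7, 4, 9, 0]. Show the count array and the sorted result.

Count array: [1, 0, 0, 1, 1, 1, 1, 1, 0, 2]
(count[i] = number of elements equal to i)
Cumulative count: [1, 1, 1, 2, 3, 4, 5, 6, 6, 8]
Sorted: [0, 3, 4, 5, 6, 7, 9, 9]


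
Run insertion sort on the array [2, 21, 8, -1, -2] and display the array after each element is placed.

First element 2 is already 'sorted'
Insert 21: shifted 0 elements -> [2, 21, 8, -1, -2]
Insert 8: shifted 1 elements -> [2, 8, 21, -1, -2]
Insert -1: shifted 3 elements -> [-1, 2, 8, 21, -2]
Insert -2: shifted 4 elements -> [-2, -1, 2, 8, 21]


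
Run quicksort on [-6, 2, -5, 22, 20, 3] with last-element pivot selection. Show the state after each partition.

Partition 1: pivot=3 at index 3 -> [-6, 2, -5, 3, 20, 22]
Partition 2: pivot=-5 at index 1 -> [-6, -5, 2, 3, 20, 22]
Partition 3: pivot=22 at index 5 -> [-6, -5, 2, 3, 20, 22]


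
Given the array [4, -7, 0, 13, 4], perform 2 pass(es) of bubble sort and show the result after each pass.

After pass 1: [-7, 0, 4, 4, 13] (3 swaps)
After pass 2: [-7, 0, 4, 4, 13] (0 swaps)
Total swaps: 3


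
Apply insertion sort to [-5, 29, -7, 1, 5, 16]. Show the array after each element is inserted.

First element -5 is already 'sorted'
Insert 29: shifted 0 elements -> [-5, 29, -7, 1, 5, 16]
Insert -7: shifted 2 elements -> [-7, -5, 29, 1, 5, 16]
Insert 1: shifted 1 elements -> [-7, -5, 1, 29, 5, 16]
Insert 5: shifted 1 elements -> [-7, -5, 1, 5, 29, 16]
Insert 16: shifted 1 elements -> [-7, -5, 1, 5, 16, 29]


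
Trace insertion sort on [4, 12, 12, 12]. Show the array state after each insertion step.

First element 4 is already 'sorted'
Insert 12: shifted 0 elements -> [4, 12, 12, 12]
Insert 12: shifted 0 elements -> [4, 12, 12, 12]
Insert 12: shifted 0 elements -> [4, 12, 12, 12]


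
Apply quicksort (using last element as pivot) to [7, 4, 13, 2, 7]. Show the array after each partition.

Partition 1: pivot=7 at index 3 -> [7, 4, 2, 7, 13]
Partition 2: pivot=2 at index 0 -> [2, 4, 7, 7, 13]
Partition 3: pivot=7 at index 2 -> [2, 4, 7, 7, 13]


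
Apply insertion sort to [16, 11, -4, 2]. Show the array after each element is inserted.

First element 16 is already 'sorted'
Insert 11: shifted 1 elements -> [11, 16, -4, 2]
Insert -4: shifted 2 elements -> [-4, 11, 16, 2]
Insert 2: shifted 2 elements -> [-4, 2, 11, 16]


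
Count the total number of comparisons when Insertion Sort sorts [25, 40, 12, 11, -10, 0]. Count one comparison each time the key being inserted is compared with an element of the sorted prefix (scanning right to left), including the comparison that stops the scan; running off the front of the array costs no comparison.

Insert 40: 25 <= 40 (stop) = 1 comparison(s) -> [25, 40, 12, 11, -10, 0]
Insert 12: 40 > 12 (shift), 25 > 12 (shift), reached front = 2 comparison(s) -> [12, 25, 40, 11, -10, 0]
Insert 11: 40 > 11 (shift), 25 > 11 (shift), 12 > 11 (shift), reached front = 3 comparison(s) -> [11, 12, 25, 40, -10, 0]
Insert -10: 40 > -10 (shift), 25 > -10 (shift), 12 > -10 (shift), 11 > -10 (shift), reached front = 4 comparison(s) -> [-10, 11, 12, 25, 40, 0]
Insert 0: 40 > 0 (shift), 25 > 0 (shift), 12 > 0 (shift), 11 > 0 (shift), -10 <= 0 (stop) = 5 comparison(s) -> [-10, 0, 11, 12, 25, 40]
Total comparisons: 1 + 2 + 3 + 4 + 5 = 15


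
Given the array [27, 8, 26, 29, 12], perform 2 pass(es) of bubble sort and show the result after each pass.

After pass 1: [8, 26, 27, 12, 29] (3 swaps)
After pass 2: [8, 26, 12, 27, 29] (1 swaps)
Total swaps: 4


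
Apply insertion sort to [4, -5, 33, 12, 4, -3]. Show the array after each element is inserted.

First element 4 is already 'sorted'
Insert -5: shifted 1 elements -> [-5, 4, 33, 12, 4, -3]
Insert 33: shifted 0 elements -> [-5, 4, 33, 12, 4, -3]
Insert 12: shifted 1 elements -> [-5, 4, 12, 33, 4, -3]
Insert 4: shifted 2 elements -> [-5, 4, 4, 12, 33, -3]
Insert -3: shifted 4 elements -> [-5, -3, 4, 4, 12, 33]


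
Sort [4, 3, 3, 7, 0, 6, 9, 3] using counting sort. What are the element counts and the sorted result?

Count array: [1, 0, 0, 3, 1, 0, 1, 1, 0, 1]
(count[i] = number of elements equal to i)
Cumulative count: [1, 1, 1, 4, 5, 5, 6, 7, 7, 8]
Sorted: [0, 3, 3, 3, 4, 6, 7, 9]


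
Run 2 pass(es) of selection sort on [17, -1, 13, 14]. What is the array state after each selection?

Pass 1: Select minimum -1 at index 1, swap -> [-1, 17, 13, 14]
Pass 2: Select minimum 13 at index 2, swap -> [-1, 13, 17, 14]


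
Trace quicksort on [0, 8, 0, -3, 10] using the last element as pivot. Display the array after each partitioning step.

Partition 1: pivot=10 at index 4 -> [0, 8, 0, -3, 10]
Partition 2: pivot=-3 at index 0 -> [-3, 8, 0, 0, 10]
Partition 3: pivot=0 at index 2 -> [-3, 0, 0, 8, 10]


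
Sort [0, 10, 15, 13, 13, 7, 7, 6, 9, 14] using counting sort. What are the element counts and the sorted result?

Count array: [1, 0, 0, 0, 0, 0, 1, 2, 0, 1, 1, 0, 0, 2, 1, 1]
(count[i] = number of elements equal to i)
Cumulative count: [1, 1, 1, 1, 1, 1, 2, 4, 4, 5, 6, 6, 6, 8, 9, 10]
Sorted: [0, 6, 7, 7, 9, 10, 13, 13, 14, 15]


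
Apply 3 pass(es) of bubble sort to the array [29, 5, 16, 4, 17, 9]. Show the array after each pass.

After pass 1: [5, 16, 4, 17, 9, 29] (5 swaps)
After pass 2: [5, 4, 16, 9, 17, 29] (2 swaps)
After pass 3: [4, 5, 9, 16, 17, 29] (2 swaps)
Total swaps: 9


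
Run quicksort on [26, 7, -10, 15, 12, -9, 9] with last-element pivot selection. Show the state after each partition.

Partition 1: pivot=9 at index 3 -> [7, -10, -9, 9, 12, 26, 15]
Partition 2: pivot=-9 at index 1 -> [-10, -9, 7, 9, 12, 26, 15]
Partition 3: pivot=15 at index 5 -> [-10, -9, 7, 9, 12, 15, 26]


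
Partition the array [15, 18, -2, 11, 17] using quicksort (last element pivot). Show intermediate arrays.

Partition 1: pivot=17 at index 3 -> [15, -2, 11, 17, 18]
Partition 2: pivot=11 at index 1 -> [-2, 11, 15, 17, 18]


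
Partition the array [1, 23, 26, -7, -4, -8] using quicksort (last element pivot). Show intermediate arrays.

Partition 1: pivot=-8 at index 0 -> [-8, 23, 26, -7, -4, 1]
Partition 2: pivot=1 at index 3 -> [-8, -7, -4, 1, 26, 23]
Partition 3: pivot=-4 at index 2 -> [-8, -7, -4, 1, 26, 23]
Partition 4: pivot=23 at index 4 -> [-8, -7, -4, 1, 23, 26]


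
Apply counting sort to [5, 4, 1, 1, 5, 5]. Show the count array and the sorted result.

Count array: [0, 2, 0, 0, 1, 3]
(count[i] = number of elements equal to i)
Cumulative count: [0, 2, 2, 2, 3, 6]
Sorted: [1, 1, 4, 5, 5, 5]


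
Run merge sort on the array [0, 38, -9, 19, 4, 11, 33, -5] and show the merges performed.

Divide and conquer:
  Merge [0] + [38] -> [0, 38]
  Merge [-9] + [19] -> [-9, 19]
  Merge [0, 38] + [-9, 19] -> [-9, 0, 19, 38]
  Merge [4] + [11] -> [4, 11]
  Merge [33] + [-5] -> [-5, 33]
  Merge [4, 11] + [-5, 33] -> [-5, 4, 11, 33]
  Merge [-9, 0, 19, 38] + [-5, 4, 11, 33] -> [-9, -5, 0, 4, 11, 19, 33, 38]


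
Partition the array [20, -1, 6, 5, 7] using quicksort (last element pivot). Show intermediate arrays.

Partition 1: pivot=7 at index 3 -> [-1, 6, 5, 7, 20]
Partition 2: pivot=5 at index 1 -> [-1, 5, 6, 7, 20]


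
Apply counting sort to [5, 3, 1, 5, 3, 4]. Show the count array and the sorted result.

Count array: [0, 1, 0, 2, 1, 2]
(count[i] = number of elements equal to i)
Cumulative count: [0, 1, 1, 3, 4, 6]
Sorted: [1, 3, 3, 4, 5, 5]


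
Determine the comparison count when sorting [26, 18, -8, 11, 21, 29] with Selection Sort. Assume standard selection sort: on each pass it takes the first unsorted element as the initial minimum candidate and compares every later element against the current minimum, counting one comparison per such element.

Pass 1: scan indices 1..5 for the minimum = 5 comparison(s); min is -8, place at index 0 -> [-8, 18, 26, 11, 21, 29]
Pass 2: scan indices 2..5 for the minimum = 4 comparison(s); min is 11, place at index 1 -> [-8, 11, 26, 18, 21, 29]
Pass 3: scan indices 3..5 for the minimum = 3 comparison(s); min is 18, place at index 2 -> [-8, 11, 18, 26, 21, 29]
Pass 4: scan indices 4..5 for the minimum = 2 comparison(s); min is 21, place at index 3 -> [-8, 11, 18, 21, 26, 29]
Pass 5: scan indices 5..5 for the minimum = 1 comparison(s); min is 26, place at index 4 -> [-8, 11, 18, 21, 26, 29]
Selection sort always scans the whole unsorted suffix, so the count is (n-1) + (n-2) + ... + 1 = n(n-1)/2 = 6*5/2 = 15 regardless of the input order.
Total comparisons: 5 + 4 + 3 + 2 + 1 = 15


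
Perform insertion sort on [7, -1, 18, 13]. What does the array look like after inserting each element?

First element 7 is already 'sorted'
Insert -1: shifted 1 elements -> [-1, 7, 18, 13]
Insert 18: shifted 0 elements -> [-1, 7, 18, 13]
Insert 13: shifted 1 elements -> [-1, 7, 13, 18]


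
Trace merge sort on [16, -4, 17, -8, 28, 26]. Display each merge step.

Divide and conquer:
  Merge [-4] + [17] -> [-4, 17]
  Merge [16] + [-4, 17] -> [-4, 16, 17]
  Merge [28] + [26] -> [26, 28]
  Merge [-8] + [26, 28] -> [-8, 26, 28]
  Merge [-4, 16, 17] + [-8, 26, 28] -> [-8, -4, 16, 17, 26, 28]


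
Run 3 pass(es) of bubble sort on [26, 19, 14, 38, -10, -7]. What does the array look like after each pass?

After pass 1: [19, 14, 26, -10, -7, 38] (4 swaps)
After pass 2: [14, 19, -10, -7, 26, 38] (3 swaps)
After pass 3: [14, -10, -7, 19, 26, 38] (2 swaps)
Total swaps: 9


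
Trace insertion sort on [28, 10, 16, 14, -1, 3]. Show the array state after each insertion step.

First element 28 is already 'sorted'
Insert 10: shifted 1 elements -> [10, 28, 16, 14, -1, 3]
Insert 16: shifted 1 elements -> [10, 16, 28, 14, -1, 3]
Insert 14: shifted 2 elements -> [10, 14, 16, 28, -1, 3]
Insert -1: shifted 4 elements -> [-1, 10, 14, 16, 28, 3]
Insert 3: shifted 4 elements -> [-1, 3, 10, 14, 16, 28]


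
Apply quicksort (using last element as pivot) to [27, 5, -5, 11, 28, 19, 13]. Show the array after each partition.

Partition 1: pivot=13 at index 3 -> [5, -5, 11, 13, 28, 19, 27]
Partition 2: pivot=11 at index 2 -> [5, -5, 11, 13, 28, 19, 27]
Partition 3: pivot=-5 at index 0 -> [-5, 5, 11, 13, 28, 19, 27]
Partition 4: pivot=27 at index 5 -> [-5, 5, 11, 13, 19, 27, 28]


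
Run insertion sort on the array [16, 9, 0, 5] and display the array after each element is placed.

First element 16 is already 'sorted'
Insert 9: shifted 1 elements -> [9, 16, 0, 5]
Insert 0: shifted 2 elements -> [0, 9, 16, 5]
Insert 5: shifted 2 elements -> [0, 5, 9, 16]


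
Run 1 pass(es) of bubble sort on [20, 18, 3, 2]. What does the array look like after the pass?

After pass 1: [18, 3, 2, 20] (3 swaps)
Total swaps: 3


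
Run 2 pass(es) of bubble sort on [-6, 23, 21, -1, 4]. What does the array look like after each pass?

After pass 1: [-6, 21, -1, 4, 23] (3 swaps)
After pass 2: [-6, -1, 4, 21, 23] (2 swaps)
Total swaps: 5


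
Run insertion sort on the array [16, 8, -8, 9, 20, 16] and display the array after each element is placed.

First element 16 is already 'sorted'
Insert 8: shifted 1 elements -> [8, 16, -8, 9, 20, 16]
Insert -8: shifted 2 elements -> [-8, 8, 16, 9, 20, 16]
Insert 9: shifted 1 elements -> [-8, 8, 9, 16, 20, 16]
Insert 20: shifted 0 elements -> [-8, 8, 9, 16, 20, 16]
Insert 16: shifted 1 elements -> [-8, 8, 9, 16, 16, 20]


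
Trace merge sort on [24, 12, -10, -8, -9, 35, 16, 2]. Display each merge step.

Divide and conquer:
  Merge [24] + [12] -> [12, 24]
  Merge [-10] + [-8] -> [-10, -8]
  Merge [12, 24] + [-10, -8] -> [-10, -8, 12, 24]
  Merge [-9] + [35] -> [-9, 35]
  Merge [16] + [2] -> [2, 16]
  Merge [-9, 35] + [2, 16] -> [-9, 2, 16, 35]
  Merge [-10, -8, 12, 24] + [-9, 2, 16, 35] -> [-10, -9, -8, 2, 12, 16, 24, 35]


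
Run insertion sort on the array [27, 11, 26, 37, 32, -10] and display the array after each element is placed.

First element 27 is already 'sorted'
Insert 11: shifted 1 elements -> [11, 27, 26, 37, 32, -10]
Insert 26: shifted 1 elements -> [11, 26, 27, 37, 32, -10]
Insert 37: shifted 0 elements -> [11, 26, 27, 37, 32, -10]
Insert 32: shifted 1 elements -> [11, 26, 27, 32, 37, -10]
Insert -10: shifted 5 elements -> [-10, 11, 26, 27, 32, 37]


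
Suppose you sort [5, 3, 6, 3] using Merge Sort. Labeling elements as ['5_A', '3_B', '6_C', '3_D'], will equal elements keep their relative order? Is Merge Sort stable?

Trace Merge Sort on the labeled array (the key is the number; the letter only tracks identity):
  Merge [5_A] + [3_B] -> [3_B, 5_A]
  Merge [6_C] + [3_D] -> [3_D, 6_C]
  Merge [3_B, 5_A] + [3_D, 6_C] -> [3_B, 3_D, 5_A, 6_C]
Final order: [3_B, 3_D, 5_A, 6_C]
Equal keys:
  value 3: originally 3_B, 3_D; after sorting 3_B, 3_D -> order preserved
All equal keys kept their original relative order. Merge Sort is stable: when the heads of the two halves are equal the merge takes from the left half first.
Answer: Stable


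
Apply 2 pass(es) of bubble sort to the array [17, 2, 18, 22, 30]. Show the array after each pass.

After pass 1: [2, 17, 18, 22, 30] (1 swaps)
After pass 2: [2, 17, 18, 22, 30] (0 swaps)
Total swaps: 1


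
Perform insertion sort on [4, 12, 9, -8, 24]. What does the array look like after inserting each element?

First element 4 is already 'sorted'
Insert 12: shifted 0 elements -> [4, 12, 9, -8, 24]
Insert 9: shifted 1 elements -> [4, 9, 12, -8, 24]
Insert -8: shifted 3 elements -> [-8, 4, 9, 12, 24]
Insert 24: shifted 0 elements -> [-8, 4, 9, 12, 24]


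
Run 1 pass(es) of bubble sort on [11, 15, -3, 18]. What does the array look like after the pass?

After pass 1: [11, -3, 15, 18] (1 swaps)
Total swaps: 1


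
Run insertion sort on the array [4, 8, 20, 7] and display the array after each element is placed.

First element 4 is already 'sorted'
Insert 8: shifted 0 elements -> [4, 8, 20, 7]
Insert 20: shifted 0 elements -> [4, 8, 20, 7]
Insert 7: shifted 2 elements -> [4, 7, 8, 20]


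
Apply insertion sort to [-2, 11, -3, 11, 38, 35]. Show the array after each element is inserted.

First element -2 is already 'sorted'
Insert 11: shifted 0 elements -> [-2, 11, -3, 11, 38, 35]
Insert -3: shifted 2 elements -> [-3, -2, 11, 11, 38, 35]
Insert 11: shifted 0 elements -> [-3, -2, 11, 11, 38, 35]
Insert 38: shifted 0 elements -> [-3, -2, 11, 11, 38, 35]
Insert 35: shifted 1 elements -> [-3, -2, 11, 11, 35, 38]


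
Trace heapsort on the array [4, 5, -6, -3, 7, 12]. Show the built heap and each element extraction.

Build heap: [12, 7, 4, -3, 5, -6]
Extract 12: [7, 5, 4, -3, -6, 12]
Extract 7: [5, -3, 4, -6, 7, 12]
Extract 5: [4, -3, -6, 5, 7, 12]
Extract 4: [-3, -6, 4, 5, 7, 12]
Extract -3: [-6, -3, 4, 5, 7, 12]


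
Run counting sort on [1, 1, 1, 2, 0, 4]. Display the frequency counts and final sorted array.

Count array: [1, 3, 1, 0, 1]
(count[i] = number of elements equal to i)
Cumulative count: [1, 4, 5, 5, 6]
Sorted: [0, 1, 1, 1, 2, 4]


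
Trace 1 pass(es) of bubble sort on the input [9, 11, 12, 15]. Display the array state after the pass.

After pass 1: [9, 11, 12, 15] (0 swaps)
Total swaps: 0


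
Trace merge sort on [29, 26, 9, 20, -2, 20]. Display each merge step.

Divide and conquer:
  Merge [26] + [9] -> [9, 26]
  Merge [29] + [9, 26] -> [9, 26, 29]
  Merge [-2] + [20] -> [-2, 20]
  Merge [20] + [-2, 20] -> [-2, 20, 20]
  Merge [9, 26, 29] + [-2, 20, 20] -> [-2, 9, 20, 20, 26, 29]


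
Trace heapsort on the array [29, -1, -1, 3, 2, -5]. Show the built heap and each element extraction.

Build heap: [29, 3, -1, -1, 2, -5]
Extract 29: [3, 2, -1, -1, -5, 29]
Extract 3: [2, -1, -1, -5, 3, 29]
Extract 2: [-1, -5, -1, 2, 3, 29]
Extract -1: [-1, -5, -1, 2, 3, 29]
Extract -1: [-5, -1, -1, 2, 3, 29]


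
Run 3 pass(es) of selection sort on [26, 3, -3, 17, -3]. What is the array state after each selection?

Pass 1: Select minimum -3 at index 2, swap -> [-3, 3, 26, 17, -3]
Pass 2: Select minimum -3 at index 4, swap -> [-3, -3, 26, 17, 3]
Pass 3: Select minimum 3 at index 4, swap -> [-3, -3, 3, 17, 26]


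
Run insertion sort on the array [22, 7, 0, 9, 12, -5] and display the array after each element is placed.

First element 22 is already 'sorted'
Insert 7: shifted 1 elements -> [7, 22, 0, 9, 12, -5]
Insert 0: shifted 2 elements -> [0, 7, 22, 9, 12, -5]
Insert 9: shifted 1 elements -> [0, 7, 9, 22, 12, -5]
Insert 12: shifted 1 elements -> [0, 7, 9, 12, 22, -5]
Insert -5: shifted 5 elements -> [-5, 0, 7, 9, 12, 22]


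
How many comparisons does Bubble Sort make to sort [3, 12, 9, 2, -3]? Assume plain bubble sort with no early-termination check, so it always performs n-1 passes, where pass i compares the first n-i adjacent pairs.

Pass 1: compare adjacent pairs (0,1)..(3,4) = 4 comparison(s), 3 swap(s) -> [3, 9, 2, -3, 12]
Pass 2: compare adjacent pairs (0,1)..(2,3) = 3 comparison(s), 2 swap(s) -> [3, 2, -3, 9, 12]
Pass 3: compare adjacent pairs (0,1)..(1,2) = 2 comparison(s), 2 swap(s) -> [2, -3, 3, 9, 12]
Pass 4: compare adjacent pairs (0,1)..(0,1) = 1 comparison(s), 1 swap(s) -> [-3, 2, 3, 9, 12]
Total comparisons: 4 + 3 + 2 + 1 = 10


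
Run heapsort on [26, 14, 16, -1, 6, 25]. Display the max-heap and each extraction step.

Build heap: [26, 14, 25, -1, 6, 16]
Extract 26: [25, 14, 16, -1, 6, 26]
Extract 25: [16, 14, 6, -1, 25, 26]
Extract 16: [14, -1, 6, 16, 25, 26]
Extract 14: [6, -1, 14, 16, 25, 26]
Extract 6: [-1, 6, 14, 16, 25, 26]


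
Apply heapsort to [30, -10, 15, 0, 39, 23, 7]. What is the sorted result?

Build heap: [39, 30, 23, 0, -10, 15, 7]
Extract 39: [30, 7, 23, 0, -10, 15, 39]
Extract 30: [23, 7, 15, 0, -10, 30, 39]
Extract 23: [15, 7, -10, 0, 23, 30, 39]
Extract 15: [7, 0, -10, 15, 23, 30, 39]
Extract 7: [0, -10, 7, 15, 23, 30, 39]
Extract 0: [-10, 0, 7, 15, 23, 30, 39]


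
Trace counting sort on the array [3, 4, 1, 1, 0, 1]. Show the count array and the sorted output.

Count array: [1, 3, 0, 1, 1]
(count[i] = number of elements equal to i)
Cumulative count: [1, 4, 4, 5, 6]
Sorted: [0, 1, 1, 1, 3, 4]


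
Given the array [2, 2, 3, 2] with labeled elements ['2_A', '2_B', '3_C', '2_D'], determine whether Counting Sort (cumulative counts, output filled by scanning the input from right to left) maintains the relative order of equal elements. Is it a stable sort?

Trace Counting Sort on the labeled array (the key is the number; the letter only tracks identity):
  Counts for values 0..3: [0, 0, 3, 1]
  Cumulative counts: [0, 0, 3, 4]
  Scan right to left: place 2_D at output index 2
  Scan right to left: place 3_C at output index 3
  Scan right to left: place 2_B at output index 1
  Scan right to left: place 2_A at output index 0
  Output: [2_A, 2_B, 2_D, 3_C]
Equal keys:
  value 2: originally 2_A, 2_B, 2_D; after sorting 2_A, 2_B, 2_D -> order preserved
All equal keys kept their original relative order. Counting Sort is stable: scanning the input right to left with decreasing cumulative counts places later duplicates at later output positions.
Answer: Stable


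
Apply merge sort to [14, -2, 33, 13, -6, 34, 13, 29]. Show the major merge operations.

Divide and conquer:
  Merge [14] + [-2] -> [-2, 14]
  Merge [33] + [13] -> [13, 33]
  Merge [-2, 14] + [13, 33] -> [-2, 13, 14, 33]
  Merge [-6] + [34] -> [-6, 34]
  Merge [13] + [29] -> [13, 29]
  Merge [-6, 34] + [13, 29] -> [-6, 13, 29, 34]
  Merge [-2, 13, 14, 33] + [-6, 13, 29, 34] -> [-6, -2, 13, 13, 14, 29, 33, 34]


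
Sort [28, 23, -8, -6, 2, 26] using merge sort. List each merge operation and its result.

Divide and conquer:
  Merge [23] + [-8] -> [-8, 23]
  Merge [28] + [-8, 23] -> [-8, 23, 28]
  Merge [2] + [26] -> [2, 26]
  Merge [-6] + [2, 26] -> [-6, 2, 26]
  Merge [-8, 23, 28] + [-6, 2, 26] -> [-8, -6, 2, 23, 26, 28]


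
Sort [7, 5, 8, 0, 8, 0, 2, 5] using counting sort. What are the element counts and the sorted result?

Count array: [2, 0, 1, 0, 0, 2, 0, 1, 2]
(count[i] = number of elements equal to i)
Cumulative count: [2, 2, 3, 3, 3, 5, 5, 6, 8]
Sorted: [0, 0, 2, 5, 5, 7, 8, 8]


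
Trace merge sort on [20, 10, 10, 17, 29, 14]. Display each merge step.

Divide and conquer:
  Merge [10] + [10] -> [10, 10]
  Merge [20] + [10, 10] -> [10, 10, 20]
  Merge [29] + [14] -> [14, 29]
  Merge [17] + [14, 29] -> [14, 17, 29]
  Merge [10, 10, 20] + [14, 17, 29] -> [10, 10, 14, 17, 20, 29]


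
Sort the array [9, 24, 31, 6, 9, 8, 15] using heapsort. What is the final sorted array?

Build heap: [31, 24, 15, 6, 9, 8, 9]
Extract 31: [24, 9, 15, 6, 9, 8, 31]
Extract 24: [15, 9, 8, 6, 9, 24, 31]
Extract 15: [9, 9, 8, 6, 15, 24, 31]
Extract 9: [9, 6, 8, 9, 15, 24, 31]
Extract 9: [8, 6, 9, 9, 15, 24, 31]
Extract 8: [6, 8, 9, 9, 15, 24, 31]


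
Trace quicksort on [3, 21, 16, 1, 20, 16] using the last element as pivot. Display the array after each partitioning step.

Partition 1: pivot=16 at index 3 -> [3, 16, 1, 16, 20, 21]
Partition 2: pivot=1 at index 0 -> [1, 16, 3, 16, 20, 21]
Partition 3: pivot=3 at index 1 -> [1, 3, 16, 16, 20, 21]
Partition 4: pivot=21 at index 5 -> [1, 3, 16, 16, 20, 21]


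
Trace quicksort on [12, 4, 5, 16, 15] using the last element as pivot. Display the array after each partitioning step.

Partition 1: pivot=15 at index 3 -> [12, 4, 5, 15, 16]
Partition 2: pivot=5 at index 1 -> [4, 5, 12, 15, 16]


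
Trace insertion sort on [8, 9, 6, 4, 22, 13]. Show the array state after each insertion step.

First element 8 is already 'sorted'
Insert 9: shifted 0 elements -> [8, 9, 6, 4, 22, 13]
Insert 6: shifted 2 elements -> [6, 8, 9, 4, 22, 13]
Insert 4: shifted 3 elements -> [4, 6, 8, 9, 22, 13]
Insert 22: shifted 0 elements -> [4, 6, 8, 9, 22, 13]
Insert 13: shifted 1 elements -> [4, 6, 8, 9, 13, 22]


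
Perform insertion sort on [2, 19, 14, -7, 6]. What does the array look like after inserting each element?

First element 2 is already 'sorted'
Insert 19: shifted 0 elements -> [2, 19, 14, -7, 6]
Insert 14: shifted 1 elements -> [2, 14, 19, -7, 6]
Insert -7: shifted 3 elements -> [-7, 2, 14, 19, 6]
Insert 6: shifted 2 elements -> [-7, 2, 6, 14, 19]


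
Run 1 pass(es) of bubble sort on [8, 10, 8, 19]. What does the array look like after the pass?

After pass 1: [8, 8, 10, 19] (1 swaps)
Total swaps: 1


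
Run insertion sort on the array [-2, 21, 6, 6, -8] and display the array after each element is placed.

First element -2 is already 'sorted'
Insert 21: shifted 0 elements -> [-2, 21, 6, 6, -8]
Insert 6: shifted 1 elements -> [-2, 6, 21, 6, -8]
Insert 6: shifted 1 elements -> [-2, 6, 6, 21, -8]
Insert -8: shifted 4 elements -> [-8, -2, 6, 6, 21]


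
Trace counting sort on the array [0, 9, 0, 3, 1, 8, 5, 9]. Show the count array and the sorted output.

Count array: [2, 1, 0, 1, 0, 1, 0, 0, 1, 2]
(count[i] = number of elements equal to i)
Cumulative count: [2, 3, 3, 4, 4, 5, 5, 5, 6, 8]
Sorted: [0, 0, 1, 3, 5, 8, 9, 9]


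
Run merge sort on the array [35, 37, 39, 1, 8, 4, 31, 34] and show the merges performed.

Divide and conquer:
  Merge [35] + [37] -> [35, 37]
  Merge [39] + [1] -> [1, 39]
  Merge [35, 37] + [1, 39] -> [1, 35, 37, 39]
  Merge [8] + [4] -> [4, 8]
  Merge [31] + [34] -> [31, 34]
  Merge [4, 8] + [31, 34] -> [4, 8, 31, 34]
  Merge [1, 35, 37, 39] + [4, 8, 31, 34] -> [1, 4, 8, 31, 34, 35, 37, 39]


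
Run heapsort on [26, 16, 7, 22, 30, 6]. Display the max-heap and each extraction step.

Build heap: [30, 26, 7, 22, 16, 6]
Extract 30: [26, 22, 7, 6, 16, 30]
Extract 26: [22, 16, 7, 6, 26, 30]
Extract 22: [16, 6, 7, 22, 26, 30]
Extract 16: [7, 6, 16, 22, 26, 30]
Extract 7: [6, 7, 16, 22, 26, 30]


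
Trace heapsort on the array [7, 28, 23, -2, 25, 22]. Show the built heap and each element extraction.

Build heap: [28, 25, 23, -2, 7, 22]
Extract 28: [25, 22, 23, -2, 7, 28]
Extract 25: [23, 22, 7, -2, 25, 28]
Extract 23: [22, -2, 7, 23, 25, 28]
Extract 22: [7, -2, 22, 23, 25, 28]
Extract 7: [-2, 7, 22, 23, 25, 28]


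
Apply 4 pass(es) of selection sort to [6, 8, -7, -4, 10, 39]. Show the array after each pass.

Pass 1: Select minimum -7 at index 2, swap -> [-7, 8, 6, -4, 10, 39]
Pass 2: Select minimum -4 at index 3, swap -> [-7, -4, 6, 8, 10, 39]
Pass 3: Select minimum 6 at index 2, swap -> [-7, -4, 6, 8, 10, 39]
Pass 4: Select minimum 8 at index 3, swap -> [-7, -4, 6, 8, 10, 39]


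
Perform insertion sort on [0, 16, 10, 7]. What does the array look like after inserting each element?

First element 0 is already 'sorted'
Insert 16: shifted 0 elements -> [0, 16, 10, 7]
Insert 10: shifted 1 elements -> [0, 10, 16, 7]
Insert 7: shifted 2 elements -> [0, 7, 10, 16]


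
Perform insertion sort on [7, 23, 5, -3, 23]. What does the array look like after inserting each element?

First element 7 is already 'sorted'
Insert 23: shifted 0 elements -> [7, 23, 5, -3, 23]
Insert 5: shifted 2 elements -> [5, 7, 23, -3, 23]
Insert -3: shifted 3 elements -> [-3, 5, 7, 23, 23]
Insert 23: shifted 0 elements -> [-3, 5, 7, 23, 23]


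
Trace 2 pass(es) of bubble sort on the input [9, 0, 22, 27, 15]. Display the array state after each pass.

After pass 1: [0, 9, 22, 15, 27] (2 swaps)
After pass 2: [0, 9, 15, 22, 27] (1 swaps)
Total swaps: 3


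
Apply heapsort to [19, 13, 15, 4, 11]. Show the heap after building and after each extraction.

Build heap: [19, 13, 15, 4, 11]
Extract 19: [15, 13, 11, 4, 19]
Extract 15: [13, 4, 11, 15, 19]
Extract 13: [11, 4, 13, 15, 19]
Extract 11: [4, 11, 13, 15, 19]


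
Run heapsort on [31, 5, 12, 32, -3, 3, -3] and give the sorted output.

Build heap: [32, 31, 12, 5, -3, 3, -3]
Extract 32: [31, 5, 12, -3, -3, 3, 32]
Extract 31: [12, 5, 3, -3, -3, 31, 32]
Extract 12: [5, -3, 3, -3, 12, 31, 32]
Extract 5: [3, -3, -3, 5, 12, 31, 32]
Extract 3: [-3, -3, 3, 5, 12, 31, 32]
Extract -3: [-3, -3, 3, 5, 12, 31, 32]


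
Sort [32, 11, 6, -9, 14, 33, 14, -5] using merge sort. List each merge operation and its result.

Divide and conquer:
  Merge [32] + [11] -> [11, 32]
  Merge [6] + [-9] -> [-9, 6]
  Merge [11, 32] + [-9, 6] -> [-9, 6, 11, 32]
  Merge [14] + [33] -> [14, 33]
  Merge [14] + [-5] -> [-5, 14]
  Merge [14, 33] + [-5, 14] -> [-5, 14, 14, 33]
  Merge [-9, 6, 11, 32] + [-5, 14, 14, 33] -> [-9, -5, 6, 11, 14, 14, 32, 33]


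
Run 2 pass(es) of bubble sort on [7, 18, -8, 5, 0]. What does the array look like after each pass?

After pass 1: [7, -8, 5, 0, 18] (3 swaps)
After pass 2: [-8, 5, 0, 7, 18] (3 swaps)
Total swaps: 6


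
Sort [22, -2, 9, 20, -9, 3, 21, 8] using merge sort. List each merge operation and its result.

Divide and conquer:
  Merge [22] + [-2] -> [-2, 22]
  Merge [9] + [20] -> [9, 20]
  Merge [-2, 22] + [9, 20] -> [-2, 9, 20, 22]
  Merge [-9] + [3] -> [-9, 3]
  Merge [21] + [8] -> [8, 21]
  Merge [-9, 3] + [8, 21] -> [-9, 3, 8, 21]
  Merge [-2, 9, 20, 22] + [-9, 3, 8, 21] -> [-9, -2, 3, 8, 9, 20, 21, 22]


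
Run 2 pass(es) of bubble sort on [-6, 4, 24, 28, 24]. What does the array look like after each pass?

After pass 1: [-6, 4, 24, 24, 28] (1 swaps)
After pass 2: [-6, 4, 24, 24, 28] (0 swaps)
Total swaps: 1


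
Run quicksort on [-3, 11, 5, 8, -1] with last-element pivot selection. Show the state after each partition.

Partition 1: pivot=-1 at index 1 -> [-3, -1, 5, 8, 11]
Partition 2: pivot=11 at index 4 -> [-3, -1, 5, 8, 11]
Partition 3: pivot=8 at index 3 -> [-3, -1, 5, 8, 11]


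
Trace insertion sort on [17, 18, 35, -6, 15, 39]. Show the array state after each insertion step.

First element 17 is already 'sorted'
Insert 18: shifted 0 elements -> [17, 18, 35, -6, 15, 39]
Insert 35: shifted 0 elements -> [17, 18, 35, -6, 15, 39]
Insert -6: shifted 3 elements -> [-6, 17, 18, 35, 15, 39]
Insert 15: shifted 3 elements -> [-6, 15, 17, 18, 35, 39]
Insert 39: shifted 0 elements -> [-6, 15, 17, 18, 35, 39]


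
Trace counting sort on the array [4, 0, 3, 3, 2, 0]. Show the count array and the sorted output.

Count array: [2, 0, 1, 2, 1]
(count[i] = number of elements equal to i)
Cumulative count: [2, 2, 3, 5, 6]
Sorted: [0, 0, 2, 3, 3, 4]


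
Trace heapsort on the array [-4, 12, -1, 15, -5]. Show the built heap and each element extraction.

Build heap: [15, 12, -1, -4, -5]
Extract 15: [12, -4, -1, -5, 15]
Extract 12: [-1, -4, -5, 12, 15]
Extract -1: [-4, -5, -1, 12, 15]
Extract -4: [-5, -4, -1, 12, 15]


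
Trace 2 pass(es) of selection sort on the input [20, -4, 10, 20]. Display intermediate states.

Pass 1: Select minimum -4 at index 1, swap -> [-4, 20, 10, 20]
Pass 2: Select minimum 10 at index 2, swap -> [-4, 10, 20, 20]


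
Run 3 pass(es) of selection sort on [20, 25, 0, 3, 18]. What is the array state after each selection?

Pass 1: Select minimum 0 at index 2, swap -> [0, 25, 20, 3, 18]
Pass 2: Select minimum 3 at index 3, swap -> [0, 3, 20, 25, 18]
Pass 3: Select minimum 18 at index 4, swap -> [0, 3, 18, 25, 20]


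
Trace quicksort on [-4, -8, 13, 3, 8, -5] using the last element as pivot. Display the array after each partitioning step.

Partition 1: pivot=-5 at index 1 -> [-8, -5, 13, 3, 8, -4]
Partition 2: pivot=-4 at index 2 -> [-8, -5, -4, 3, 8, 13]
Partition 3: pivot=13 at index 5 -> [-8, -5, -4, 3, 8, 13]
Partition 4: pivot=8 at index 4 -> [-8, -5, -4, 3, 8, 13]


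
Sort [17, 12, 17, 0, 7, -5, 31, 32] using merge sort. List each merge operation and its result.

Divide and conquer:
  Merge [17] + [12] -> [12, 17]
  Merge [17] + [0] -> [0, 17]
  Merge [12, 17] + [0, 17] -> [0, 12, 17, 17]
  Merge [7] + [-5] -> [-5, 7]
  Merge [31] + [32] -> [31, 32]
  Merge [-5, 7] + [31, 32] -> [-5, 7, 31, 32]
  Merge [0, 12, 17, 17] + [-5, 7, 31, 32] -> [-5, 0, 7, 12, 17, 17, 31, 32]


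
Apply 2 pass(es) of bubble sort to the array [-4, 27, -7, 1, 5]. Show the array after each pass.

After pass 1: [-4, -7, 1, 5, 27] (3 swaps)
After pass 2: [-7, -4, 1, 5, 27] (1 swaps)
Total swaps: 4


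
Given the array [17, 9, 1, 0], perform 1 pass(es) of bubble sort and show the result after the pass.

After pass 1: [9, 1, 0, 17] (3 swaps)
Total swaps: 3


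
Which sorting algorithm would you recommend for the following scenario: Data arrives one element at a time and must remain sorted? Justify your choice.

Best choice: Insertion sort
Reason: Insertion sort naturally handles online/streaming input by inserting each new element into sorted position


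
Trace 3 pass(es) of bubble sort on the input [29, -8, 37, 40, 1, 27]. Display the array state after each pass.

After pass 1: [-8, 29, 37, 1, 27, 40] (3 swaps)
After pass 2: [-8, 29, 1, 27, 37, 40] (2 swaps)
After pass 3: [-8, 1, 27, 29, 37, 40] (2 swaps)
Total swaps: 7


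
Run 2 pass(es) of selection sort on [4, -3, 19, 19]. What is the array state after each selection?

Pass 1: Select minimum -3 at index 1, swap -> [-3, 4, 19, 19]
Pass 2: Select minimum 4 at index 1, swap -> [-3, 4, 19, 19]


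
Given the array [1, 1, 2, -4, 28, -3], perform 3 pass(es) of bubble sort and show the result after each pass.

After pass 1: [1, 1, -4, 2, -3, 28] (2 swaps)
After pass 2: [1, -4, 1, -3, 2, 28] (2 swaps)
After pass 3: [-4, 1, -3, 1, 2, 28] (2 swaps)
Total swaps: 6


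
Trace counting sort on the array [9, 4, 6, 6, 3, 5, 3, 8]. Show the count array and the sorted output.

Count array: [0, 0, 0, 2, 1, 1, 2, 0, 1, 1]
(count[i] = number of elements equal to i)
Cumulative count: [0, 0, 0, 2, 3, 4, 6, 6, 7, 8]
Sorted: [3, 3, 4, 5, 6, 6, 8, 9]


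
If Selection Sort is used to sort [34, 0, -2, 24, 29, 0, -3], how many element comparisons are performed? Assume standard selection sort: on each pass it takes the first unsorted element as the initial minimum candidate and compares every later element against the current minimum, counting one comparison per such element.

Pass 1: scan indices 1..6 for the minimum = 6 comparison(s); min is -3, place at index 0 -> [-3, 0, -2, 24, 29, 0, 34]
Pass 2: scan indices 2..6 for the minimum = 5 comparison(s); min is -2, place at index 1 -> [-3, -2, 0, 24, 29, 0, 34]
Pass 3: scan indices 3..6 for the minimum = 4 comparison(s); min is 0, place at index 2 -> [-3, -2, 0, 24, 29, 0, 34]
Pass 4: scan indices 4..6 for the minimum = 3 comparison(s); min is 0, place at index 3 -> [-3, -2, 0, 0, 29, 24, 34]
Pass 5: scan indices 5..6 for the minimum = 2 comparison(s); min is 24, place at index 4 -> [-3, -2, 0, 0, 24, 29, 34]
Pass 6: scan indices 6..6 for the minimum = 1 comparison(s); min is 29, place at index 5 -> [-3, -2, 0, 0, 24, 29, 34]
Selection sort always scans the whole unsorted suffix, so the count is (n-1) + (n-2) + ... + 1 = n(n-1)/2 = 7*6/2 = 21 regardless of the input order.
Total comparisons: 6 + 5 + 4 + 3 + 2 + 1 = 21
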